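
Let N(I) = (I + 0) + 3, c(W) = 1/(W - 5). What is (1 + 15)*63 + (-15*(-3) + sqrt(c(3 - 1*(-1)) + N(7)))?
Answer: 1056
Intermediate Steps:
c(W) = 1/(-5 + W)
N(I) = 3 + I (N(I) = I + 3 = 3 + I)
(1 + 15)*63 + (-15*(-3) + sqrt(c(3 - 1*(-1)) + N(7))) = (1 + 15)*63 + (-15*(-3) + sqrt(1/(-5 + (3 - 1*(-1))) + (3 + 7))) = 16*63 + (45 + sqrt(1/(-5 + (3 + 1)) + 10)) = 1008 + (45 + sqrt(1/(-5 + 4) + 10)) = 1008 + (45 + sqrt(1/(-1) + 10)) = 1008 + (45 + sqrt(-1 + 10)) = 1008 + (45 + sqrt(9)) = 1008 + (45 + 3) = 1008 + 48 = 1056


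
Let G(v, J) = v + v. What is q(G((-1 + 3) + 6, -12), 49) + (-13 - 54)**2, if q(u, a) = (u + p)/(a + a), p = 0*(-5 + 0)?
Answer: 219969/49 ≈ 4489.2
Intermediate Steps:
p = 0 (p = 0*(-5) = 0)
G(v, J) = 2*v
q(u, a) = u/(2*a) (q(u, a) = (u + 0)/(a + a) = u/((2*a)) = u*(1/(2*a)) = u/(2*a))
q(G((-1 + 3) + 6, -12), 49) + (-13 - 54)**2 = (1/2)*(2*((-1 + 3) + 6))/49 + (-13 - 54)**2 = (1/2)*(2*(2 + 6))*(1/49) + (-67)**2 = (1/2)*(2*8)*(1/49) + 4489 = (1/2)*16*(1/49) + 4489 = 8/49 + 4489 = 219969/49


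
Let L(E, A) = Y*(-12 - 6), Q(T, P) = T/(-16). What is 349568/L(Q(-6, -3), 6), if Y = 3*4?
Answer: -43696/27 ≈ -1618.4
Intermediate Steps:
Y = 12
Q(T, P) = -T/16 (Q(T, P) = T*(-1/16) = -T/16)
L(E, A) = -216 (L(E, A) = 12*(-12 - 6) = 12*(-18) = -216)
349568/L(Q(-6, -3), 6) = 349568/(-216) = 349568*(-1/216) = -43696/27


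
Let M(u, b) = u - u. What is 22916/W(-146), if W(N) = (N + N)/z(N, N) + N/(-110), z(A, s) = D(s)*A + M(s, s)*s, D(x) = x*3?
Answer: 69005805/3983 ≈ 17325.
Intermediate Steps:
M(u, b) = 0
D(x) = 3*x
z(A, s) = 3*A*s (z(A, s) = (3*s)*A + 0*s = 3*A*s + 0 = 3*A*s)
W(N) = -N/110 + 2/(3*N) (W(N) = (N + N)/((3*N*N)) + N/(-110) = (2*N)/((3*N²)) + N*(-1/110) = (2*N)*(1/(3*N²)) - N/110 = 2/(3*N) - N/110 = -N/110 + 2/(3*N))
22916/W(-146) = 22916/(-1/110*(-146) + (⅔)/(-146)) = 22916/(73/55 + (⅔)*(-1/146)) = 22916/(73/55 - 1/219) = 22916/(15932/12045) = 22916*(12045/15932) = 69005805/3983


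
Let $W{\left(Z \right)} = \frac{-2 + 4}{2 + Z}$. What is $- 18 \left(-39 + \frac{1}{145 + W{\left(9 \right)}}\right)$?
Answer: $\frac{1120896}{1597} \approx 701.88$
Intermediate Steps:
$W{\left(Z \right)} = \frac{2}{2 + Z}$
$- 18 \left(-39 + \frac{1}{145 + W{\left(9 \right)}}\right) = - 18 \left(-39 + \frac{1}{145 + \frac{2}{2 + 9}}\right) = - 18 \left(-39 + \frac{1}{145 + \frac{2}{11}}\right) = - 18 \left(-39 + \frac{1}{\frac{1597}{11}}\right) = - 18 \left(-39 + \frac{11}{1597}\right) = \left(-18\right) \left(- \frac{62272}{1597}\right) = \frac{1120896}{1597}$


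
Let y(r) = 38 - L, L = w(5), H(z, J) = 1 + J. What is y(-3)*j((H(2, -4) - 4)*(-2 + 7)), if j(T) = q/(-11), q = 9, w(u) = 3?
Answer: -315/11 ≈ -28.636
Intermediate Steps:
L = 3
j(T) = -9/11 (j(T) = 9/(-11) = 9*(-1/11) = -9/11)
y(r) = 35 (y(r) = 38 - 1*3 = 38 - 3 = 35)
y(-3)*j((H(2, -4) - 4)*(-2 + 7)) = 35*(-9/11) = -315/11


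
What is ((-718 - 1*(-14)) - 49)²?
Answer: 567009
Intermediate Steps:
((-718 - 1*(-14)) - 49)² = ((-718 + 14) - 49)² = (-704 - 49)² = (-753)² = 567009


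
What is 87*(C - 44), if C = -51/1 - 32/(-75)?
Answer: -205697/25 ≈ -8227.9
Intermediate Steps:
C = -3793/75 (C = -51*1 - 32*(-1/75) = -51 + 32/75 = -3793/75 ≈ -50.573)
87*(C - 44) = 87*(-3793/75 - 44) = 87*(-7093/75) = -205697/25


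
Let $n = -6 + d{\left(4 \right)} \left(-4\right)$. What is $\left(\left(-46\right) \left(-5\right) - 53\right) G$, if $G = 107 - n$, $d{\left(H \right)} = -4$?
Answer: $17169$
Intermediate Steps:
$n = 10$ ($n = -6 - -16 = -6 + 16 = 10$)
$G = 97$ ($G = 107 - 10 = 97$)
$\left(\left(-46\right) \left(-5\right) - 53\right) G = \left(\left(-46\right) \left(-5\right) - 53\right) 97 = \left(230 - 53\right) 97 = 177 \cdot 97 = 17169$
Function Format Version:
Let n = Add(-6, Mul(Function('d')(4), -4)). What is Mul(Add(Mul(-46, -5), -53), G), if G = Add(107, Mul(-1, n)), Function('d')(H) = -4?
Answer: 17169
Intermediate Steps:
n = 10 (n = Add(-6, Mul(-4, -4)) = Add(-6, 16) = 10)
G = 97 (G = Add(107, Mul(-1, 10)) = Add(107, -10) = 97)
Mul(Add(Mul(-46, -5), -53), G) = Mul(Add(Mul(-46, -5), -53), 97) = Mul(Add(230, -53), 97) = Mul(177, 97) = 17169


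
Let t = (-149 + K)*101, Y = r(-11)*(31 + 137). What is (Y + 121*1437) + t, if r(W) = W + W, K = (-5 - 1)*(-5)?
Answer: 158162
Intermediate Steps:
K = 30 (K = -6*(-5) = 30)
r(W) = 2*W
Y = -3696 (Y = (2*(-11))*(31 + 137) = -22*168 = -3696)
t = -12019 (t = (-149 + 30)*101 = -119*101 = -12019)
(Y + 121*1437) + t = (-3696 + 121*1437) - 12019 = (-3696 + 173877) - 12019 = 170181 - 12019 = 158162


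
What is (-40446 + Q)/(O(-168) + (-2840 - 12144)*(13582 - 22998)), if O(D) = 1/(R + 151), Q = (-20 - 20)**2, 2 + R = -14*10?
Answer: -349614/1269804097 ≈ -0.00027533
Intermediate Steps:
R = -142 (R = -2 - 14*10 = -2 - 140 = -142)
Q = 1600 (Q = (-40)**2 = 1600)
O(D) = 1/9 (O(D) = 1/(-142 + 151) = 1/9)
(-40446 + Q)/(O(-168) + (-2840 - 12144)*(13582 - 22998)) = (-40446 + 1600)/(1/9 + (-2840 - 12144)*(13582 - 22998)) = -38846/(1/9 - 14984*(-9416)) = -38846/(1/9 + 141089344) = -38846/1269804097/9 = -38846*9/1269804097 = -349614/1269804097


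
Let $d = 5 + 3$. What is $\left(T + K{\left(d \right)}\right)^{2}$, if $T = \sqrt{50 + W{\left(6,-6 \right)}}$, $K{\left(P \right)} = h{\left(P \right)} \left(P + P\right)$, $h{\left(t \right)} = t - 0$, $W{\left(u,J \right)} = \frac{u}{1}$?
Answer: $16440 + 512 \sqrt{14} \approx 18356.0$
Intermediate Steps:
$W{\left(u,J \right)} = u$ ($W{\left(u,J \right)} = u 1 = u$)
$h{\left(t \right)} = t$ ($h{\left(t \right)} = t + 0 = t$)
$d = 8$
$K{\left(P \right)} = 2 P^{2}$ ($K{\left(P \right)} = P \left(P + P\right) = P 2 P = 2 P^{2}$)
$T = 2 \sqrt{14}$ ($T = \sqrt{50 + 6} = \sqrt{56} = 2 \sqrt{14} \approx 7.4833$)
$\left(T + K{\left(d \right)}\right)^{2} = \left(2 \sqrt{14} + 2 \cdot 8^{2}\right)^{2} = \left(2 \sqrt{14} + 2 \cdot 64\right)^{2} = \left(2 \sqrt{14} + 128\right)^{2} = \left(128 + 2 \sqrt{14}\right)^{2}$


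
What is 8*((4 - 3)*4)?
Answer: 32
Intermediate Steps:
8*((4 - 3)*4) = 8*(1*4) = 8*4 = 32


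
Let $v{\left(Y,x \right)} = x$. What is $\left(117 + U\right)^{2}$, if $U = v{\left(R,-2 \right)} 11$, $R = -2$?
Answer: $9025$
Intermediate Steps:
$U = -22$ ($U = \left(-2\right) 11 = -22$)
$\left(117 + U\right)^{2} = \left(117 - 22\right)^{2} = 95^{2} = 9025$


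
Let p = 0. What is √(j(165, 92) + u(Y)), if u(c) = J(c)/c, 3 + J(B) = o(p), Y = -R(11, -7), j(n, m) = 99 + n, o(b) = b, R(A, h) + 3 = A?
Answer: 3*√470/4 ≈ 16.260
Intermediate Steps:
R(A, h) = -3 + A
Y = -8 (Y = -(-3 + 11) = -1*8 = -8)
J(B) = -3 (J(B) = -3 + 0 = -3)
u(c) = -3/c
√(j(165, 92) + u(Y)) = √((99 + 165) - 3/(-8)) = √(264 - 3*(-⅛)) = √(264 + 3/8) = √(2115/8) = 3*√470/4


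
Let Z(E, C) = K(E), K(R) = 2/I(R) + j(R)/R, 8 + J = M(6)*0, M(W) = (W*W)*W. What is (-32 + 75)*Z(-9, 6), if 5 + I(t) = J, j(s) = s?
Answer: 473/13 ≈ 36.385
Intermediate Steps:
M(W) = W³ (M(W) = W²*W = W³)
J = -8 (J = -8 + 6³*0 = -8 + 216*0 = -8 + 0 = -8)
I(t) = -13 (I(t) = -5 - 8 = -13)
K(R) = 11/13 (K(R) = 2/(-13) + R/R = 2*(-1/13) + 1 = -2/13 + 1 = 11/13)
Z(E, C) = 11/13
(-32 + 75)*Z(-9, 6) = (-32 + 75)*(11/13) = 43*(11/13) = 473/13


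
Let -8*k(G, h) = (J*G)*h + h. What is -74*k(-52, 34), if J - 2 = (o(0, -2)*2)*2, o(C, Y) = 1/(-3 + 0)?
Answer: -63529/6 ≈ -10588.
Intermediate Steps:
o(C, Y) = -⅓ (o(C, Y) = 1/(-3) = -⅓)
J = ⅔ (J = 2 - ⅓*2*2 = 2 - ⅔*2 = 2 - 4/3 = ⅔ ≈ 0.66667)
k(G, h) = -h/8 - G*h/12 (k(G, h) = -((2*G/3)*h + h)/8 = -(2*G*h/3 + h)/8 = -(h + 2*G*h/3)/8 = -h/8 - G*h/12)
-74*k(-52, 34) = -(-37)*34*(3 + 2*(-52))/12 = -(-37)*34*(3 - 104)/12 = -(-37)*34*(-101)/12 = -74*1717/12 = -63529/6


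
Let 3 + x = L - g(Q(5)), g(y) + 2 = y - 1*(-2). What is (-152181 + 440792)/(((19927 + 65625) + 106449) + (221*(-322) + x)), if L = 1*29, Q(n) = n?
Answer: 288611/120860 ≈ 2.3880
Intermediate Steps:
L = 29
g(y) = y (g(y) = -2 + (y - 1*(-2)) = -2 + (y + 2) = -2 + (2 + y) = y)
x = 21 (x = -3 + (29 - 1*5) = -3 + (29 - 5) = -3 + 24 = 21)
(-152181 + 440792)/(((19927 + 65625) + 106449) + (221*(-322) + x)) = (-152181 + 440792)/(((19927 + 65625) + 106449) + (221*(-322) + 21)) = 288611/((85552 + 106449) + (-71162 + 21)) = 288611/(192001 - 71141) = 288611/120860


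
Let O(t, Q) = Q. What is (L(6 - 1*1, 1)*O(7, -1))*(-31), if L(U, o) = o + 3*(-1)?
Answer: -62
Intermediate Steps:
L(U, o) = -3 + o (L(U, o) = o - 3 = -3 + o)
(L(6 - 1*1, 1)*O(7, -1))*(-31) = ((-3 + 1)*(-1))*(-31) = -2*(-1)*(-31) = 2*(-31) = -62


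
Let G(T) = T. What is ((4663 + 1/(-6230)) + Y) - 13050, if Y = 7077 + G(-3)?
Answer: -8179991/6230 ≈ -1313.0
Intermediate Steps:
Y = 7074 (Y = 7077 - 3 = 7074)
((4663 + 1/(-6230)) + Y) - 13050 = ((4663 + 1/(-6230)) + 7074) - 13050 = ((4663 - 1/6230) + 7074) - 13050 = (29050489/6230 + 7074) - 13050 = 73121509/6230 - 13050 = -8179991/6230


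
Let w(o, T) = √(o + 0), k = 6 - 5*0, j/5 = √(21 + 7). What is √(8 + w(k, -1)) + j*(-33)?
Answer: √(8 + √6) - 330*√7 ≈ -869.87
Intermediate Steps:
j = 10*√7 (j = 5*√(21 + 7) = 5*√28 = 5*(2*√7) = 10*√7 ≈ 26.458)
k = 6 (k = 6 + 0 = 6)
w(o, T) = √o
√(8 + w(k, -1)) + j*(-33) = √(8 + √6) + (10*√7)*(-33) = √(8 + √6) - 330*√7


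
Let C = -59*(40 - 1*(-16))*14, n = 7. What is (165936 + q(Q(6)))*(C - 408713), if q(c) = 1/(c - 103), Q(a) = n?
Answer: -7247590199495/96 ≈ -7.5496e+10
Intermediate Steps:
C = -46256 (C = -59*(40 + 16)*14 = -59*56*14 = -3304*14 = -46256)
Q(a) = 7
q(c) = 1/(-103 + c)
(165936 + q(Q(6)))*(C - 408713) = (165936 + 1/(-103 + 7))*(-46256 - 408713) = (165936 + 1/(-96))*(-454969) = (165936 - 1/96)*(-454969) = (15929855/96)*(-454969) = -7247590199495/96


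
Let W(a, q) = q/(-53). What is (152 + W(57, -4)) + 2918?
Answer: 162714/53 ≈ 3070.1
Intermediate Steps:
W(a, q) = -q/53 (W(a, q) = q*(-1/53) = -q/53)
(152 + W(57, -4)) + 2918 = (152 - 1/53*(-4)) + 2918 = (152 + 4/53) + 2918 = 8060/53 + 2918 = 162714/53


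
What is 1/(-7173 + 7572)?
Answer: 1/399 ≈ 0.0025063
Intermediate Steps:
1/(-7173 + 7572) = 1/399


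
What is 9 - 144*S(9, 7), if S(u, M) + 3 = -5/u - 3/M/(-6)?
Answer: 3575/7 ≈ 510.71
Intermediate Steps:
S(u, M) = -3 + 1/(2*M) - 5/u (S(u, M) = -3 + (-5/u - 3/M/(-6)) = -3 + (-5/u - 3/M*(-1/6)) = -3 + (-5/u + 1/(2*M)) = -3 + (1/(2*M) - 5/u) = -3 + 1/(2*M) - 5/u)
9 - 144*S(9, 7) = 9 - 144*(-3 + (1/2)/7 - 5/9) = 9 - 144*(-3 + (1/2)*(1/7) - 5*1/9) = 9 - 144*(-3 + 1/14 - 5/9) = 9 - 144*(-439/126) = 9 + 3512/7 = 3575/7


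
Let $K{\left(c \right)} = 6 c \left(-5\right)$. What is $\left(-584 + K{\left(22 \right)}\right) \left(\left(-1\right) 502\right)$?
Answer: $624488$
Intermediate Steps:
$K{\left(c \right)} = - 30 c$
$\left(-584 + K{\left(22 \right)}\right) \left(\left(-1\right) 502\right) = \left(-584 - 660\right) \left(\left(-1\right) 502\right) = \left(-584 - 660\right) \left(-502\right) = \left(-1244\right) \left(-502\right) = 624488$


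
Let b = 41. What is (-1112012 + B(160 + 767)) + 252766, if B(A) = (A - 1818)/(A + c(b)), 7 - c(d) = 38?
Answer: -769885307/896 ≈ -8.5925e+5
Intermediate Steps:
c(d) = -31 (c(d) = 7 - 1*38 = 7 - 38 = -31)
B(A) = (-1818 + A)/(-31 + A) (B(A) = (A - 1818)/(A - 31) = (-1818 + A)/(-31 + A))
(-1112012 + B(160 + 767)) + 252766 = (-1112012 + (-1818 + (160 + 767))/(-31 + (160 + 767))) + 252766 = (-1112012 + (-1818 + 927)/(-31 + 927)) + 252766 = (-1112012 - 891/896) + 252766 = -996363643/896 + 252766 = -769885307/896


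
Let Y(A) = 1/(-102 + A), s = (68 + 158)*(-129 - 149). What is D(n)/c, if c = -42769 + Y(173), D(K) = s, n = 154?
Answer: 2230394/1518299 ≈ 1.4690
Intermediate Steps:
s = -62828 (s = 226*(-278) = -62828)
D(K) = -62828
c = -3036598/71 (c = -42769 + 1/(-102 + 173) = -42769 + 1/71 = -3036598/71 ≈ -42769.)
D(n)/c = -62828/(-3036598/71) = -62828*(-71/3036598) = 2230394/1518299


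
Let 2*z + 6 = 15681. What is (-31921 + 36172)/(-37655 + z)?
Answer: -8502/59635 ≈ -0.14257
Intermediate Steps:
z = 15675/2 (z = -3 + (½)*15681 = -3 + 15681/2 = 15675/2 ≈ 7837.5)
(-31921 + 36172)/(-37655 + z) = (-31921 + 36172)/(-37655 + 15675/2) = 4251/(-59635/2) = 4251*(-2/59635) = -8502/59635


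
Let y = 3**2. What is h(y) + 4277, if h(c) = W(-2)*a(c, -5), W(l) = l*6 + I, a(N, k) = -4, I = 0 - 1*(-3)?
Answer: 4313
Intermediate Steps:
I = 3 (I = 0 + 3 = 3)
W(l) = 3 + 6*l (W(l) = l*6 + 3 = 6*l + 3 = 3 + 6*l)
y = 9
h(c) = 36 (h(c) = (3 + 6*(-2))*(-4) = (3 - 12)*(-4) = -9*(-4) = 36)
h(y) + 4277 = 36 + 4277 = 4313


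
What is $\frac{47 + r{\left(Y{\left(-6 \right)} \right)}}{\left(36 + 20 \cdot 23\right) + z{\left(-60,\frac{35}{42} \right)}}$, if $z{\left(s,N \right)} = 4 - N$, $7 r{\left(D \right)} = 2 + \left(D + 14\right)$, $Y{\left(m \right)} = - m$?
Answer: $\frac{2106}{20965} \approx 0.10045$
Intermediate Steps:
$r{\left(D \right)} = \frac{16}{7} + \frac{D}{7}$ ($r{\left(D \right)} = \frac{2 + \left(D + 14\right)}{7} = \frac{2 + \left(14 + D\right)}{7} = \frac{16 + D}{7} = \frac{16}{7} + \frac{D}{7}$)
$\frac{47 + r{\left(Y{\left(-6 \right)} \right)}}{\left(36 + 20 \cdot 23\right) + z{\left(-60,\frac{35}{42} \right)}} = \frac{47 + \left(\frac{16}{7} + \frac{\left(-1\right) \left(-6\right)}{7}\right)}{\left(36 + 20 \cdot 23\right) + \left(4 - \frac{35}{42}\right)} = \frac{47 + \left(\frac{16}{7} + \frac{1}{7} \cdot 6\right)}{\left(36 + 460\right) + \left(4 - 35 \cdot \frac{1}{42}\right)} = \frac{47 + \left(\frac{16}{7} + \frac{6}{7}\right)}{496 + \left(4 - \frac{5}{6}\right)} = \frac{47 + \frac{22}{7}}{496 + \left(4 - \frac{5}{6}\right)} = \frac{351}{7 \left(496 + \frac{19}{6}\right)} = \frac{351}{7 \cdot \frac{2995}{6}} = \frac{351}{7} \cdot \frac{6}{2995} = \frac{2106}{20965}$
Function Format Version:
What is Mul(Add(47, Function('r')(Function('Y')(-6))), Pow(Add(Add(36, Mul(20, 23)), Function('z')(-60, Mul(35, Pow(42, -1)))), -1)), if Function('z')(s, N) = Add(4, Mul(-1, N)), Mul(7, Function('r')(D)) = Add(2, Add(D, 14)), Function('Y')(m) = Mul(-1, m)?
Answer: Rational(2106, 20965) ≈ 0.10045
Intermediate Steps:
Function('r')(D) = Add(Rational(16, 7), Mul(Rational(1, 7), D)) (Function('r')(D) = Mul(Rational(1, 7), Add(2, Add(D, 14))) = Mul(Rational(1, 7), Add(2, Add(14, D))) = Mul(Rational(1, 7), Add(16, D)) = Add(Rational(16, 7), Mul(Rational(1, 7), D)))
Mul(Add(47, Function('r')(Function('Y')(-6))), Pow(Add(Add(36, Mul(20, 23)), Function('z')(-60, Mul(35, Pow(42, -1)))), -1)) = Mul(Add(47, Add(Rational(16, 7), Mul(Rational(1, 7), Mul(-1, -6)))), Pow(Add(Add(36, Mul(20, 23)), Add(4, Mul(-1, Mul(35, Pow(42, -1))))), -1)) = Mul(Add(47, Add(Rational(16, 7), Mul(Rational(1, 7), 6))), Pow(Add(Add(36, 460), Add(4, Mul(-1, Mul(35, Rational(1, 42))))), -1)) = Mul(Add(47, Add(Rational(16, 7), Rational(6, 7))), Pow(Add(496, Add(4, Mul(-1, Rational(5, 6)))), -1)) = Mul(Add(47, Rational(22, 7)), Pow(Add(496, Add(4, Rational(-5, 6))), -1)) = Mul(Rational(351, 7), Pow(Add(496, Rational(19, 6)), -1)) = Mul(Rational(351, 7), Pow(Rational(2995, 6), -1)) = Mul(Rational(351, 7), Rational(6, 2995)) = Rational(2106, 20965)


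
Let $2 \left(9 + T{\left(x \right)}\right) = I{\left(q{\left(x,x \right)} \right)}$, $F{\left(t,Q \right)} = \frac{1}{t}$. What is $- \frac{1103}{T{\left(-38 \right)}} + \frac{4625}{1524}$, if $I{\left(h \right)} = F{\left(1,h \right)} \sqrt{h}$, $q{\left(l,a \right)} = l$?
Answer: $\frac{31094621}{275844} + \frac{1103 i \sqrt{38}}{181} \approx 112.73 + 37.565 i$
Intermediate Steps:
$I{\left(h \right)} = \sqrt{h}$ ($I{\left(h \right)} = \frac{\sqrt{h}}{1} = 1 \sqrt{h} = \sqrt{h}$)
$T{\left(x \right)} = -9 + \frac{\sqrt{x}}{2}$
$- \frac{1103}{T{\left(-38 \right)}} + \frac{4625}{1524} = - \frac{1103}{-9 + \frac{\sqrt{-38}}{2}} + \frac{4625}{1524} = - \frac{1103}{-9 + \frac{i \sqrt{38}}{2}} + 4625 \cdot \frac{1}{1524} = - \frac{1103}{-9 + \frac{i \sqrt{38}}{2}} + \frac{4625}{1524} = \frac{4625}{1524} - \frac{1103}{-9 + \frac{i \sqrt{38}}{2}}$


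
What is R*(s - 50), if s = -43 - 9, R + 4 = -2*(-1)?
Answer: 204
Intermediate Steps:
R = -2 (R = -4 - 2*(-1) = -4 + 2 = -2)
s = -52
R*(s - 50) = -2*(-52 - 50) = -2*(-102) = 204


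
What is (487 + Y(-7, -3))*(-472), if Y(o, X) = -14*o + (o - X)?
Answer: -274232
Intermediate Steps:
Y(o, X) = -X - 13*o
(487 + Y(-7, -3))*(-472) = (487 + (-1*(-3) - 13*(-7)))*(-472) = (487 + (3 + 91))*(-472) = (487 + 94)*(-472) = 581*(-472) = -274232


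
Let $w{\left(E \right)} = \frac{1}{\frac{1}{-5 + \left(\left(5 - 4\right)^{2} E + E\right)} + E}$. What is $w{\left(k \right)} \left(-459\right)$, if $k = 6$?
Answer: $- \frac{3213}{43} \approx -74.721$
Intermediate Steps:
$w{\left(E \right)} = \frac{1}{E + \frac{1}{-5 + 2 E}}$ ($w{\left(E \right)} = \frac{1}{\frac{1}{-5 + \left(1^{2} E + E\right)} + E} = \frac{1}{\frac{1}{-5 + \left(1 E + E\right)} + E} = \frac{1}{\frac{1}{-5 + \left(E + E\right)} + E} = \frac{1}{\frac{1}{-5 + 2 E} + E} = \frac{1}{E + \frac{1}{-5 + 2 E}}$)
$w{\left(k \right)} \left(-459\right) = \frac{-5 + 2 \cdot 6}{1 - 30 + 2 \cdot 6^{2}} \left(-459\right) = \frac{-5 + 12}{1 - 30 + 2 \cdot 36} \left(-459\right) = \frac{1}{1 - 30 + 72} \cdot 7 \left(-459\right) = \frac{1}{43} \cdot 7 \left(-459\right) = \frac{7}{43} \left(-459\right) = - \frac{3213}{43}$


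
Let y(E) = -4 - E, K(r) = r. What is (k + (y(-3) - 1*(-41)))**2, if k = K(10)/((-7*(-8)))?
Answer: 1265625/784 ≈ 1614.3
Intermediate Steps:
k = 5/28 (k = 10/((-7*(-8))) = 10/56 = 10*(1/56) = 5/28 ≈ 0.17857)
(k + (y(-3) - 1*(-41)))**2 = (5/28 + ((-4 - 1*(-3)) - 1*(-41)))**2 = (5/28 + ((-4 + 3) + 41))**2 = (5/28 + (-1 + 41))**2 = (5/28 + 40)**2 = (1125/28)**2 = 1265625/784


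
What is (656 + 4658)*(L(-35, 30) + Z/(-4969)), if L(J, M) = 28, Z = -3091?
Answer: 755773022/4969 ≈ 1.5210e+5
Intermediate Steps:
(656 + 4658)*(L(-35, 30) + Z/(-4969)) = (656 + 4658)*(28 - 3091/(-4969)) = 5314*(28 - 3091*(-1/4969)) = 5314*(28 + 3091/4969) = 5314*(142223/4969) = 755773022/4969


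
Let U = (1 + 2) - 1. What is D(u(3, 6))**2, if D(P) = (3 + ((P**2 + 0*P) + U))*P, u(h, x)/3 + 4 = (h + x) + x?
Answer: 1303354404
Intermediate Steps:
U = 2 (U = 3 - 1 = 2)
u(h, x) = -12 + 3*h + 6*x (u(h, x) = -12 + 3*((h + x) + x) = -12 + 3*(h + 2*x) = -12 + (3*h + 6*x) = -12 + 3*h + 6*x)
D(P) = P*(5 + P**2) (D(P) = (3 + ((P**2 + 0*P) + 2))*P = (3 + ((P**2 + 0) + 2))*P = (3 + (P**2 + 2))*P = (3 + (2 + P**2))*P = (5 + P**2)*P = P*(5 + P**2))
D(u(3, 6))**2 = ((-12 + 3*3 + 6*6)*(5 + (-12 + 3*3 + 6*6)**2))**2 = ((-12 + 9 + 36)*(5 + (-12 + 9 + 36)**2))**2 = (33*(5 + 33**2))**2 = (33*(5 + 1089))**2 = (33*1094)**2 = 36102**2 = 1303354404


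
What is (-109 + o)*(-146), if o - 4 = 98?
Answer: 1022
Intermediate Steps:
o = 102 (o = 4 + 98 = 102)
(-109 + o)*(-146) = (-109 + 102)*(-146) = -7*(-146) = 1022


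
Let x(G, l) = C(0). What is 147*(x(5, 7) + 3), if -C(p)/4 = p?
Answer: 441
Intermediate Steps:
C(p) = -4*p
x(G, l) = 0 (x(G, l) = -4*0 = 0)
147*(x(5, 7) + 3) = 147*(0 + 3) = 147*3 = 441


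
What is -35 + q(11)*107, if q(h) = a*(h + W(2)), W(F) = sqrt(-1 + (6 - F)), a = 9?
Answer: 10558 + 963*sqrt(3) ≈ 12226.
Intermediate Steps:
W(F) = sqrt(5 - F)
q(h) = 9*h + 9*sqrt(3) (q(h) = 9*(h + sqrt(5 - 1*2)) = 9*(h + sqrt(5 - 2)) = 9*(h + sqrt(3)) = 9*h + 9*sqrt(3))
-35 + q(11)*107 = -35 + (9*11 + 9*sqrt(3))*107 = -35 + (99 + 9*sqrt(3))*107 = -35 + (10593 + 963*sqrt(3)) = 10558 + 963*sqrt(3)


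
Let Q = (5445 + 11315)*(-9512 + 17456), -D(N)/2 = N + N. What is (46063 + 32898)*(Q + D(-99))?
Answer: 10513012512396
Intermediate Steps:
D(N) = -4*N (D(N) = -2*(N + N) = -4*N)
Q = 133141440 (Q = 16760*7944 = 133141440)
(46063 + 32898)*(Q + D(-99)) = (46063 + 32898)*(133141440 - 4*(-99)) = 78961*(133141440 + 396) = 78961*133141836 = 10513012512396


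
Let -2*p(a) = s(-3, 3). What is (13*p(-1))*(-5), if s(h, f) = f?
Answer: 195/2 ≈ 97.500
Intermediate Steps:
p(a) = -3/2 (p(a) = -½*3 = -3/2)
(13*p(-1))*(-5) = (13*(-3/2))*(-5) = -39/2*(-5) = 195/2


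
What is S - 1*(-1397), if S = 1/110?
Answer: 153671/110 ≈ 1397.0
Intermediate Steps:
S = 1/110 ≈ 0.0090909
S - 1*(-1397) = 1/110 - 1*(-1397) = 1/110 + 1397 = 153671/110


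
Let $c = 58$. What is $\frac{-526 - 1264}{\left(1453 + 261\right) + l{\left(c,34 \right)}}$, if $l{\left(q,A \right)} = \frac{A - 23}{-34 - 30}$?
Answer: $- \frac{22912}{21937} \approx -1.0444$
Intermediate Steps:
$l{\left(q,A \right)} = \frac{23}{64} - \frac{A}{64}$ ($l{\left(q,A \right)} = \frac{-23 + A}{-64} = \left(-23 + A\right) \left(- \frac{1}{64}\right) = \frac{23}{64} - \frac{A}{64}$)
$\frac{-526 - 1264}{\left(1453 + 261\right) + l{\left(c,34 \right)}} = \frac{-526 - 1264}{\left(1453 + 261\right) + \left(\frac{23}{64} - \frac{17}{32}\right)} = - \frac{1790}{1714 + \left(\frac{23}{64} - \frac{17}{32}\right)} = - \frac{1790}{1714 - \frac{11}{64}} = - \frac{1790}{\frac{109685}{64}} = \left(-1790\right) \frac{64}{109685} = - \frac{22912}{21937}$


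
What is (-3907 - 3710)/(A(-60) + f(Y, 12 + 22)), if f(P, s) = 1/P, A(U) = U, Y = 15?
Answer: 114255/899 ≈ 127.09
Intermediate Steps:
(-3907 - 3710)/(A(-60) + f(Y, 12 + 22)) = (-3907 - 3710)/(-60 + 1/15) = -7617/(-60 + 1/15) = -7617/(-899/15) = -7617*(-15/899) = 114255/899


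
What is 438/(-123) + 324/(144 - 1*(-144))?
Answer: -799/328 ≈ -2.4360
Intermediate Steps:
438/(-123) + 324/(144 - 1*(-144)) = 438*(-1/123) + 324/(144 + 144) = -146/41 + 324/288 = -146/41 + 324*(1/288) = -146/41 + 9/8 = -799/328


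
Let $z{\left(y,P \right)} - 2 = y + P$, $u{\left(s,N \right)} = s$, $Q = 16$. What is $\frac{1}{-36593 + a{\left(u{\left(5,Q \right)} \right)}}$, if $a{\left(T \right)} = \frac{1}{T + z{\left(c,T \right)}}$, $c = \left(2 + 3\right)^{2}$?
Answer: $- \frac{37}{1353940} \approx -2.7328 \cdot 10^{-5}$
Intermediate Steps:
$c = 25$ ($c = 5^{2} = 25$)
$z{\left(y,P \right)} = 2 + P + y$ ($z{\left(y,P \right)} = 2 + \left(y + P\right) = 2 + \left(P + y\right) = 2 + P + y$)
$a{\left(T \right)} = \frac{1}{27 + 2 T}$ ($a{\left(T \right)} = \frac{1}{T + \left(2 + T + 25\right)} = \frac{1}{T + \left(27 + T\right)} = \frac{1}{27 + 2 T}$)
$\frac{1}{-36593 + a{\left(u{\left(5,Q \right)} \right)}} = \frac{1}{-36593 + \frac{1}{27 + 2 \cdot 5}} = \frac{1}{-36593 + \frac{1}{27 + 10}} = \frac{1}{-36593 + \frac{1}{37}} = \frac{1}{- \frac{1353940}{37}} = - \frac{37}{1353940}$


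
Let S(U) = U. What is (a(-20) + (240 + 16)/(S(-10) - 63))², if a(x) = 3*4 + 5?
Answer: 970225/5329 ≈ 182.07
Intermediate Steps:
a(x) = 17 (a(x) = 12 + 5 = 17)
(a(-20) + (240 + 16)/(S(-10) - 63))² = (17 + (240 + 16)/(-10 - 63))² = (17 + 256/(-73))² = (17 + 256*(-1/73))² = (17 - 256/73)² = (985/73)² = 970225/5329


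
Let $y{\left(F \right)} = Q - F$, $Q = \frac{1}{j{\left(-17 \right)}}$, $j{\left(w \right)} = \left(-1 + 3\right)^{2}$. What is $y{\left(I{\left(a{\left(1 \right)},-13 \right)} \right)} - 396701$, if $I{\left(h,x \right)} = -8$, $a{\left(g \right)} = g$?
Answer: $- \frac{1586771}{4} \approx -3.9669 \cdot 10^{5}$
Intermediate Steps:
$j{\left(w \right)} = 4$ ($j{\left(w \right)} = 2^{2} = 4$)
$Q = \frac{1}{4} \approx 0.25$
$y{\left(F \right)} = \frac{1}{4} - F$
$y{\left(I{\left(a{\left(1 \right)},-13 \right)} \right)} - 396701 = \left(\frac{1}{4} - -8\right) - 396701 = \left(\frac{1}{4} + 8\right) - 396701 = \frac{33}{4} - 396701 = - \frac{1586771}{4}$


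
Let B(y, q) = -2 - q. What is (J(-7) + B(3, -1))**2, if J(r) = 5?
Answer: 16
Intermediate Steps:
(J(-7) + B(3, -1))**2 = (5 + (-2 - 1*(-1)))**2 = (5 + (-2 + 1))**2 = (5 - 1)**2 = 4**2 = 16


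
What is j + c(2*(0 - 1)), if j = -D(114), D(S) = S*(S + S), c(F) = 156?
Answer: -25836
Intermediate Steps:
D(S) = 2*S² (D(S) = S*(2*S) = 2*S²)
j = -25992 (j = -2*114² = -2*12996 = -1*25992 = -25992)
j + c(2*(0 - 1)) = -25992 + 156 = -25836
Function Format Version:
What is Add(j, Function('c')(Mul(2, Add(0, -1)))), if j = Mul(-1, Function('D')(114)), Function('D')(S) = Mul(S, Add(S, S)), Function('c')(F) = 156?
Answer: -25836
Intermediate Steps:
Function('D')(S) = Mul(2, Pow(S, 2)) (Function('D')(S) = Mul(S, Mul(2, S)) = Mul(2, Pow(S, 2)))
j = -25992 (j = Mul(-1, Mul(2, Pow(114, 2))) = Mul(-1, Mul(2, 12996)) = Mul(-1, 25992) = -25992)
Add(j, Function('c')(Mul(2, Add(0, -1)))) = Add(-25992, 156) = -25836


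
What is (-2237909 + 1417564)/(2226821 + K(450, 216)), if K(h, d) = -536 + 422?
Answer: -820345/2226707 ≈ -0.36841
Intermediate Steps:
K(h, d) = -114
(-2237909 + 1417564)/(2226821 + K(450, 216)) = (-2237909 + 1417564)/(2226821 - 114) = -820345/2226707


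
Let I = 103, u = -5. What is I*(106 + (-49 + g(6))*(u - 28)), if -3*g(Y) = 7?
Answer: 185400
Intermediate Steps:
g(Y) = -7/3 (g(Y) = -1/3*7 = -7/3)
I*(106 + (-49 + g(6))*(u - 28)) = 103*(106 + (-49 - 7/3)*(-5 - 28)) = 103*(106 - 154/3*(-33)) = 103*(106 + 1694) = 103*1800 = 185400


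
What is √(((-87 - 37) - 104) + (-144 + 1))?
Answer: I*√371 ≈ 19.261*I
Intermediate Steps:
√(((-87 - 37) - 104) + (-144 + 1)) = √((-124 - 104) - 143) = √(-228 - 143) = √(-371) = I*√371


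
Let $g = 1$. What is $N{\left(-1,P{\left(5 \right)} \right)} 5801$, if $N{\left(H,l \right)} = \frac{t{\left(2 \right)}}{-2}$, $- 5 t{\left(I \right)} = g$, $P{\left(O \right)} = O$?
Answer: $\frac{5801}{10} \approx 580.1$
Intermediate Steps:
$t{\left(I \right)} = - \frac{1}{5}$ ($t{\left(I \right)} = \left(- \frac{1}{5}\right) 1 = - \frac{1}{5}$)
$N{\left(H,l \right)} = \frac{1}{10}$ ($N{\left(H,l \right)} = - \frac{1}{5 \left(-2\right)} = \left(- \frac{1}{5}\right) \left(- \frac{1}{2}\right) = \frac{1}{10}$)
$N{\left(-1,P{\left(5 \right)} \right)} 5801 = \frac{1}{10} \cdot 5801 = \frac{5801}{10}$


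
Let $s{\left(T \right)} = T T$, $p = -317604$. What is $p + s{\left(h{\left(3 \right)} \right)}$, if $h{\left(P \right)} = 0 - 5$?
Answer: $-317579$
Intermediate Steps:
$h{\left(P \right)} = -5$ ($h{\left(P \right)} = 0 - 5 = -5$)
$s{\left(T \right)} = T^{2}$
$p + s{\left(h{\left(3 \right)} \right)} = -317604 + \left(-5\right)^{2} = -317604 + 25 = -317579$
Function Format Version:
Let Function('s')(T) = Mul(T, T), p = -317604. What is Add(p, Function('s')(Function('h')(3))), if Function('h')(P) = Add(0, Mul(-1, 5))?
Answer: -317579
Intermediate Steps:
Function('h')(P) = -5 (Function('h')(P) = Add(0, -5) = -5)
Function('s')(T) = Pow(T, 2)
Add(p, Function('s')(Function('h')(3))) = Add(-317604, Pow(-5, 2)) = Add(-317604, 25) = -317579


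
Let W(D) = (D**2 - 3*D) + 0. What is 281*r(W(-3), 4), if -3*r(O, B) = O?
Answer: -1686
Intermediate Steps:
W(D) = D**2 - 3*D
r(O, B) = -O/3
281*r(W(-3), 4) = 281*(-(-1)*(-3 - 3)) = 281*(-(-1)*(-6)) = 281*(-1/3*18) = 281*(-6) = -1686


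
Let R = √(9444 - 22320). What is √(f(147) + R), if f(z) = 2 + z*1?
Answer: √(149 + 2*I*√3219) ≈ 12.967 + 4.3754*I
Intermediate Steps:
R = 2*I*√3219 (R = √(-12876) = 2*I*√3219 ≈ 113.47*I)
f(z) = 2 + z
√(f(147) + R) = √((2 + 147) + 2*I*√3219) = √(149 + 2*I*√3219)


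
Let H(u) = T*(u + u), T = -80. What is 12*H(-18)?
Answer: 34560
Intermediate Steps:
H(u) = -160*u (H(u) = -80*(u + u) = -160*u)
12*H(-18) = 12*(-160*(-18)) = 12*2880 = 34560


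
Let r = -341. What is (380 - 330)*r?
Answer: -17050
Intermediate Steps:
(380 - 330)*r = (380 - 330)*(-341) = 50*(-341) = -17050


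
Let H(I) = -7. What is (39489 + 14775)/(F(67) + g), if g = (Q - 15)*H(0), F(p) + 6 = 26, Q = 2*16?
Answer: -18088/33 ≈ -548.12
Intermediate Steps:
Q = 32
F(p) = 20 (F(p) = -6 + 26 = 20)
g = -119 (g = (32 - 15)*(-7) = 17*(-7) = -119)
(39489 + 14775)/(F(67) + g) = (39489 + 14775)/(20 - 119) = 54264/(-99) = 54264*(-1/99) = -18088/33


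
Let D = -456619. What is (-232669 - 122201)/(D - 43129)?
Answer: 177435/249874 ≈ 0.71010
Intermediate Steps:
(-232669 - 122201)/(D - 43129) = (-232669 - 122201)/(-456619 - 43129) = -354870/(-499748) = -354870*(-1/499748) = 177435/249874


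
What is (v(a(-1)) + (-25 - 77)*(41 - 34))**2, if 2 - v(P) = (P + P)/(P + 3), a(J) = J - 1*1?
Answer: 501264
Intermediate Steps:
a(J) = -1 + J (a(J) = J - 1 = -1 + J)
v(P) = 2 - 2*P/(3 + P) (v(P) = 2 - (P + P)/(P + 3) = 2 - 2*P/(3 + P))
(v(a(-1)) + (-25 - 77)*(41 - 34))**2 = (6/(3 + (-1 - 1)) + (-25 - 77)*(41 - 34))**2 = (6/(3 - 2) - 102*7)**2 = (6/1 - 714)**2 = (6*1 - 714)**2 = (6 - 714)**2 = (-708)**2 = 501264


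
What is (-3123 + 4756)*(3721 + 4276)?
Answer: 13059101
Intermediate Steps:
(-3123 + 4756)*(3721 + 4276) = 1633*7997 = 13059101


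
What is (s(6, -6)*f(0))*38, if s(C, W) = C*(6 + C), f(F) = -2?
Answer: -5472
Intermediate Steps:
(s(6, -6)*f(0))*38 = ((6*(6 + 6))*(-2))*38 = ((6*12)*(-2))*38 = (72*(-2))*38 = -144*38 = -5472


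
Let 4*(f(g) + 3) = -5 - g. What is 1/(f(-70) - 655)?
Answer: -4/2567 ≈ -0.0015582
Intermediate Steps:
f(g) = -17/4 - g/4 (f(g) = -3 + (-5 - g)/4 = -3 + (-5/4 - g/4) = -17/4 - g/4)
1/(f(-70) - 655) = 1/((-17/4 - ¼*(-70)) - 655) = 1/((-17/4 + 35/2) - 655) = 1/(53/4 - 655) = 1/(-2567/4) = -4/2567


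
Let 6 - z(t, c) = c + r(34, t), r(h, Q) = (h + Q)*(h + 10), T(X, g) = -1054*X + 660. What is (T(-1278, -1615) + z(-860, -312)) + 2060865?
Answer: 3445199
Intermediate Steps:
T(X, g) = 660 - 1054*X
r(h, Q) = (10 + h)*(Q + h) (r(h, Q) = (Q + h)*(10 + h) = (10 + h)*(Q + h))
z(t, c) = -1490 - c - 44*t (z(t, c) = 6 - (c + (34² + 10*t + 10*34 + t*34)) = 6 - (c + (1156 + 10*t + 340 + 34*t)) = 6 - (c + (1496 + 44*t)) = 6 - (1496 + c + 44*t) = 6 + (-1496 - c - 44*t) = -1490 - c - 44*t)
(T(-1278, -1615) + z(-860, -312)) + 2060865 = ((660 - 1054*(-1278)) + (-1490 - 1*(-312) - 44*(-860))) + 2060865 = ((660 + 1347012) + (-1490 + 312 + 37840)) + 2060865 = (1347672 + 36662) + 2060865 = 1384334 + 2060865 = 3445199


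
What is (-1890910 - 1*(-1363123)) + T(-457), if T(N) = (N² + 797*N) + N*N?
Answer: -474318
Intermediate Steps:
T(N) = 2*N² + 797*N (T(N) = (N² + 797*N) + N² = 2*N² + 797*N)
(-1890910 - 1*(-1363123)) + T(-457) = (-1890910 - 1*(-1363123)) - 457*(797 + 2*(-457)) = (-1890910 + 1363123) - 457*(797 - 914) = -527787 - 457*(-117) = -527787 + 53469 = -474318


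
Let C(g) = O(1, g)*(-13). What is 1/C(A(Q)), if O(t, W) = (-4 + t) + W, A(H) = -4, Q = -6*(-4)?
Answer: 1/91 ≈ 0.010989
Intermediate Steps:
Q = 24
O(t, W) = -4 + W + t
C(g) = 39 - 13*g (C(g) = (-4 + g + 1)*(-13) = (-3 + g)*(-13) = 39 - 13*g)
1/C(A(Q)) = 1/(39 - 13*(-4)) = 1/(39 + 52) = 1/91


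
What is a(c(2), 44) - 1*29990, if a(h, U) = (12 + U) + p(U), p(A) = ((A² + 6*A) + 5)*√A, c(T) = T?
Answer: -29934 + 4410*√11 ≈ -15308.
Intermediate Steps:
p(A) = √A*(5 + A² + 6*A) (p(A) = (5 + A² + 6*A)*√A = √A*(5 + A² + 6*A))
a(h, U) = 12 + U + √U*(5 + U² + 6*U) (a(h, U) = (12 + U) + √U*(5 + U² + 6*U) = 12 + U + √U*(5 + U² + 6*U))
a(c(2), 44) - 1*29990 = (12 + 44 + √44*(5 + 44² + 6*44)) - 1*29990 = (12 + 44 + (2*√11)*(5 + 1936 + 264)) - 29990 = (12 + 44 + (2*√11)*2205) - 29990 = (12 + 44 + 4410*√11) - 29990 = (56 + 4410*√11) - 29990 = -29934 + 4410*√11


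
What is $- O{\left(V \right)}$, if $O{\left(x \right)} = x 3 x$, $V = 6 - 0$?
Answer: $-108$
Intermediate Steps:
$V = 6$ ($V = 6 + 0 = 6$)
$O{\left(x \right)} = 3 x^{2}$ ($O{\left(x \right)} = 3 x x = 3 x^{2}$)
$- O{\left(V \right)} = - 3 \cdot 6^{2} = - 3 \cdot 36 = \left(-1\right) 108 = -108$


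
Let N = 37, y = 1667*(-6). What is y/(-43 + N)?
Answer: 1667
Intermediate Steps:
y = -10002
y/(-43 + N) = -10002/(-43 + 37) = -10002/(-6) = -⅙*(-10002) = 1667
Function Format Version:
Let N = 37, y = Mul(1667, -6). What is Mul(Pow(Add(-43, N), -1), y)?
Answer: 1667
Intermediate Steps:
y = -10002
Mul(Pow(Add(-43, N), -1), y) = Mul(Pow(Add(-43, 37), -1), -10002) = Mul(Pow(-6, -1), -10002) = Mul(Rational(-1, 6), -10002) = 1667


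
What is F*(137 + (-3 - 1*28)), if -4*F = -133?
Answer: 7049/2 ≈ 3524.5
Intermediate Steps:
F = 133/4 (F = -¼*(-133) = 133/4 ≈ 33.250)
F*(137 + (-3 - 1*28)) = 133*(137 + (-3 - 1*28))/4 = 133*(137 + (-3 - 28))/4 = 133*(137 - 31)/4 = (133/4)*106 = 7049/2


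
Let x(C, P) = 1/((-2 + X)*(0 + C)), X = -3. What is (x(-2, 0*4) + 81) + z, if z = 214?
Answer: 2951/10 ≈ 295.10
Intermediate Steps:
x(C, P) = -1/(5*C) (x(C, P) = 1/((-2 - 3)*(0 + C)) = 1/(-5*C) = -1/(5*C))
(x(-2, 0*4) + 81) + z = (-⅕/(-2) + 81) + 214 = (-⅕*(-½) + 81) + 214 = (⅒ + 81) + 214 = 811/10 + 214 = 2951/10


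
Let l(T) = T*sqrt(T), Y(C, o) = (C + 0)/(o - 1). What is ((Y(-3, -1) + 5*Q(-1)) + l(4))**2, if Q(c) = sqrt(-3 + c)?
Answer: -39/4 + 190*I ≈ -9.75 + 190.0*I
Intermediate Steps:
Y(C, o) = C/(-1 + o)
l(T) = T**(3/2)
((Y(-3, -1) + 5*Q(-1)) + l(4))**2 = ((-3/(-1 - 1) + 5*sqrt(-3 - 1)) + 4**(3/2))**2 = ((-3/(-2) + 5*sqrt(-4)) + 8)**2 = ((-3*(-1/2) + 5*(2*I)) + 8)**2 = ((3/2 + 10*I) + 8)**2 = (19/2 + 10*I)**2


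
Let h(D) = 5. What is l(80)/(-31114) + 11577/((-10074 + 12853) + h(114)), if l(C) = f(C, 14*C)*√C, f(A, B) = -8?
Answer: 3859/928 + 16*√5/15557 ≈ 4.1607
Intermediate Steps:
l(C) = -8*√C
l(80)/(-31114) + 11577/((-10074 + 12853) + h(114)) = -32*√5/(-31114) + 11577/((-10074 + 12853) + 5) = -32*√5*(-1/31114) + 11577/(2779 + 5) = -32*√5*(-1/31114) + 11577/2784 = 16*√5/15557 + 11577*(1/2784) = 16*√5/15557 + 3859/928 = 3859/928 + 16*√5/15557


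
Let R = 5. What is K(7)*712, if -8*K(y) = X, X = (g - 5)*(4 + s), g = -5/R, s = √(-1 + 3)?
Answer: 2136 + 534*√2 ≈ 2891.2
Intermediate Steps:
s = √2 ≈ 1.4142
g = -1 (g = -5/5 = -5*⅕ = -1)
X = -24 - 6*√2 (X = (-1 - 5)*(4 + √2) = -6*(4 + √2) = -24 - 6*√2 ≈ -32.485)
K(y) = 3 + 3*√2/4 (K(y) = -(-24 - 6*√2)/8 = 3 + 3*√2/4)
K(7)*712 = (3 + 3*√2/4)*712 = 2136 + 534*√2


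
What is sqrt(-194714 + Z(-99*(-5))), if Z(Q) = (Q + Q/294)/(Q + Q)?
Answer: I*sqrt(343474611)/42 ≈ 441.26*I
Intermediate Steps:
Z(Q) = 295/588 (Z(Q) = (Q + Q*(1/294))/((2*Q)) = (Q + Q/294)*(1/(2*Q)) = (295*Q/294)*(1/(2*Q)) = 295/588)
sqrt(-194714 + Z(-99*(-5))) = sqrt(-194714 + 295/588) = sqrt(-114491537/588) = I*sqrt(343474611)/42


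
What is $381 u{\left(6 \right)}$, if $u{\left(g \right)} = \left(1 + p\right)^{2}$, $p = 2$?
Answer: $3429$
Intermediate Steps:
$u{\left(g \right)} = 9$ ($u{\left(g \right)} = \left(1 + 2\right)^{2} = 3^{2} = 9$)
$381 u{\left(6 \right)} = 381 \cdot 9 = 3429$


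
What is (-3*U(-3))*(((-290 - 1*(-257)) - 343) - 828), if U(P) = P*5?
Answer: -54180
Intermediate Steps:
U(P) = 5*P
(-3*U(-3))*(((-290 - 1*(-257)) - 343) - 828) = (-15*(-3))*(((-290 - 1*(-257)) - 343) - 828) = (-3*(-15))*(((-290 + 257) - 343) - 828) = 45*((-33 - 343) - 828) = 45*(-376 - 828) = 45*(-1204) = -54180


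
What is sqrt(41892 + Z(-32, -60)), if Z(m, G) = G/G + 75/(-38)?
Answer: sqrt(60490642)/38 ≈ 204.67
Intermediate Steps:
Z(m, G) = -37/38 (Z(m, G) = 1 + 75*(-1/38) = 1 - 75/38 = -37/38)
sqrt(41892 + Z(-32, -60)) = sqrt(41892 - 37/38) = sqrt(1591859/38) = sqrt(60490642)/38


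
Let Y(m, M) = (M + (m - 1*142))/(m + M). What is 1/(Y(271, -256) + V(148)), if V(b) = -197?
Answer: -15/3082 ≈ -0.0048670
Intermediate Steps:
Y(m, M) = (-142 + M + m)/(M + m) (Y(m, M) = (M + (m - 142))/(M + m) = (M + (-142 + m))/(M + m) = (-142 + M + m)/(M + m))
1/(Y(271, -256) + V(148)) = 1/((-142 - 256 + 271)/(-256 + 271) - 197) = 1/(-127/15 - 197) = 1/(-3082/15) = -15/3082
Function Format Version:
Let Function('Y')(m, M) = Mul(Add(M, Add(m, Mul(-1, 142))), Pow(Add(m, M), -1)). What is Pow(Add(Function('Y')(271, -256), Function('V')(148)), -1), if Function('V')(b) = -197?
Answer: Rational(-15, 3082) ≈ -0.0048670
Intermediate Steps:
Function('Y')(m, M) = Mul(Pow(Add(M, m), -1), Add(-142, M, m)) (Function('Y')(m, M) = Mul(Add(M, Add(m, -142)), Pow(Add(M, m), -1)) = Mul(Add(M, Add(-142, m)), Pow(Add(M, m), -1)) = Mul(Add(-142, M, m), Pow(Add(M, m), -1)) = Mul(Pow(Add(M, m), -1), Add(-142, M, m)))
Pow(Add(Function('Y')(271, -256), Function('V')(148)), -1) = Pow(Add(Mul(Pow(Add(-256, 271), -1), Add(-142, -256, 271)), -197), -1) = Pow(Add(Mul(Pow(15, -1), -127), -197), -1) = Pow(Add(Mul(Rational(1, 15), -127), -197), -1) = Pow(Add(Rational(-127, 15), -197), -1) = Pow(Rational(-3082, 15), -1) = Rational(-15, 3082)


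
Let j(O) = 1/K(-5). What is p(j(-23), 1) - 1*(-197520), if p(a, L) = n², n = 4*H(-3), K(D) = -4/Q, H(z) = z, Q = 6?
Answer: 197664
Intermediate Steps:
K(D) = -⅔ (K(D) = -4/6 = -4*⅙ = -⅔)
j(O) = -3/2 (j(O) = 1/(-⅔) = -3/2)
n = -12 (n = 4*(-3) = -12)
p(a, L) = 144 (p(a, L) = (-12)² = 144)
p(j(-23), 1) - 1*(-197520) = 144 - 1*(-197520) = 144 + 197520 = 197664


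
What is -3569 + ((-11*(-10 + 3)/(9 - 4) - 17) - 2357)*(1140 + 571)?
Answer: -20195668/5 ≈ -4.0391e+6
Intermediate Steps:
-3569 + ((-11*(-10 + 3)/(9 - 4) - 17) - 2357)*(1140 + 571) = -3569 + ((-(-77)/5 - 17) - 2357)*1711 = -3569 + ((-11*(-7/5) - 17) - 2357)*1711 = -3569 + ((77/5 - 17) - 2357)*1711 = -3569 + (-8/5 - 2357)*1711 = -3569 - 11793/5*1711 = -3569 - 20177823/5 = -20195668/5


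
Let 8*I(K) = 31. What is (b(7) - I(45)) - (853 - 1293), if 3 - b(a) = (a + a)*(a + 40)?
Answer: -1751/8 ≈ -218.88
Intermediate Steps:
I(K) = 31/8 (I(K) = (1/8)*31 = 31/8)
b(a) = 3 - 2*a*(40 + a) (b(a) = 3 - (a + a)*(a + 40) = 3 - 2*a*(40 + a))
(b(7) - I(45)) - (853 - 1293) = ((3 - 80*7 - 2*7**2) - 1*31/8) - (853 - 1293) = ((3 - 560 - 2*49) - 31/8) - 1*(-440) = ((3 - 560 - 98) - 31/8) + 440 = (-655 - 31/8) + 440 = -5271/8 + 440 = -1751/8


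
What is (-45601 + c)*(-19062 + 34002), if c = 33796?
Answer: -176366700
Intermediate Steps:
(-45601 + c)*(-19062 + 34002) = (-45601 + 33796)*(-19062 + 34002) = -11805*14940 = -176366700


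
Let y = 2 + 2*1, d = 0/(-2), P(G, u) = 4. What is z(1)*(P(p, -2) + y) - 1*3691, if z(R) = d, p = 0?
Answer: -3691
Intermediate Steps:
d = 0 (d = 0*(-½) = 0)
z(R) = 0
y = 4 (y = 2 + 2 = 4)
z(1)*(P(p, -2) + y) - 1*3691 = 0*(4 + 4) - 1*3691 = 0*8 - 3691 = 0 - 3691 = -3691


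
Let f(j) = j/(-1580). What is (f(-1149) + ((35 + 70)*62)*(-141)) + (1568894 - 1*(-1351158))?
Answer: 3163385509/1580 ≈ 2.0021e+6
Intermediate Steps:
f(j) = -j/1580 (f(j) = j*(-1/1580) = -j/1580)
(f(-1149) + ((35 + 70)*62)*(-141)) + (1568894 - 1*(-1351158)) = (-1/1580*(-1149) + ((35 + 70)*62)*(-141)) + (1568894 - 1*(-1351158)) = (1149/1580 + (105*62)*(-141)) + (1568894 + 1351158) = (1149/1580 + 6510*(-141)) + 2920052 = (1149/1580 - 917910) + 2920052 = -1450296651/1580 + 2920052 = 3163385509/1580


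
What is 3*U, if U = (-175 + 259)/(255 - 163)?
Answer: 63/23 ≈ 2.7391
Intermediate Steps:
U = 21/23 (U = 84/92 = 84*(1/92) = 21/23 ≈ 0.91304)
3*U = 3*(21/23) = 63/23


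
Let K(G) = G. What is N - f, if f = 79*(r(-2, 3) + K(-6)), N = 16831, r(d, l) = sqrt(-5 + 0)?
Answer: 17305 - 79*I*sqrt(5) ≈ 17305.0 - 176.65*I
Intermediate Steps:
r(d, l) = I*sqrt(5) (r(d, l) = sqrt(-5) = I*sqrt(5))
f = -474 + 79*I*sqrt(5) (f = 79*(I*sqrt(5) - 6) = 79*(-6 + I*sqrt(5)) = -474 + 79*I*sqrt(5) ≈ -474.0 + 176.65*I)
N - f = 16831 - (-474 + 79*I*sqrt(5)) = 16831 + (474 - 79*I*sqrt(5)) = 17305 - 79*I*sqrt(5)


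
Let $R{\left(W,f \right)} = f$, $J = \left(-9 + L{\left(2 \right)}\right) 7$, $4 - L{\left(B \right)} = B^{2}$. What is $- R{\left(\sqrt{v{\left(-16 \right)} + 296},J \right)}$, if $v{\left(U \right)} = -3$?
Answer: $63$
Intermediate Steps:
$L{\left(B \right)} = 4 - B^{2}$
$J = -63$ ($J = \left(-9 + \left(4 - 2^{2}\right)\right) 7 = \left(-9 + \left(4 - 4\right)\right) 7 = \left(-9 + 0\right) 7 = \left(-9\right) 7 = -63$)
$- R{\left(\sqrt{v{\left(-16 \right)} + 296},J \right)} = \left(-1\right) \left(-63\right) = 63$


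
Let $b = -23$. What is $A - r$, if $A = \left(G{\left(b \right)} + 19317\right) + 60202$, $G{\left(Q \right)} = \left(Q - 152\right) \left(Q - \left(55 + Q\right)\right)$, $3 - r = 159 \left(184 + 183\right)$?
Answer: $147494$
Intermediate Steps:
$r = -58350$ ($r = 3 - 159 \left(184 + 183\right) = 3 - 159 \cdot 367 = 3 - 58353 = -58350$)
$G{\left(Q \right)} = 8360 - 55 Q$ ($G{\left(Q \right)} = \left(-152 + Q\right) \left(-55\right) = 8360 - 55 Q$)
$A = 89144$ ($A = \left(\left(8360 - -1265\right) + 19317\right) + 60202 = \left(\left(8360 + 1265\right) + 19317\right) + 60202 = \left(9625 + 19317\right) + 60202 = 28942 + 60202 = 89144$)
$A - r = 89144 - -58350 = 89144 + 58350 = 147494$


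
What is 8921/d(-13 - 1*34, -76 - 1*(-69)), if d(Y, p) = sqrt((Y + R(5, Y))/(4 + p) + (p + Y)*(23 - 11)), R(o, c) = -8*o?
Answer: -8921*I*sqrt(619)/619 ≈ -358.57*I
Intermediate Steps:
d(Y, p) = sqrt(12*Y + 12*p + (-40 + Y)/(4 + p)) (d(Y, p) = sqrt((Y - 8*5)/(4 + p) + (p + Y)*(23 - 11)) = sqrt((Y - 40)/(4 + p) + (Y + p)*12) = sqrt((-40 + Y)/(4 + p) + (12*Y + 12*p)) = sqrt(12*Y + 12*p + (-40 + Y)/(4 + p)))
8921/d(-13 - 1*34, -76 - 1*(-69)) = 8921/(sqrt((-40 + (-13 - 1*34) + 12*(4 + (-76 - 1*(-69)))*((-13 - 1*34) + (-76 - 1*(-69))))/(4 + (-76 - 1*(-69))))) = 8921/(sqrt((-40 + (-13 - 34) + 12*(4 + (-76 + 69))*((-13 - 34) + (-76 + 69)))/(4 + (-76 + 69)))) = 8921/(sqrt((-40 - 47 + 12*(4 - 7)*(-47 - 7))/(4 - 7))) = 8921/(sqrt((-40 - 47 + 12*(-3)*(-54))/(-3))) = 8921/(sqrt(-(-40 - 47 + 1944)/3)) = 8921/(sqrt(-1/3*1857)) = 8921/(sqrt(-619)) = 8921/((I*sqrt(619))) = 8921*(-I*sqrt(619)/619) = -8921*I*sqrt(619)/619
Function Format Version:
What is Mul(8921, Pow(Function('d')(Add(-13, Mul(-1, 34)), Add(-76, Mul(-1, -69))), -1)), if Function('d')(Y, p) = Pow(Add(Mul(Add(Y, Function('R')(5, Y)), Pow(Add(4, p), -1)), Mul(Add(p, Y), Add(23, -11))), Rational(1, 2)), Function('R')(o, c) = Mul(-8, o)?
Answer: Mul(Rational(-8921, 619), I, Pow(619, Rational(1, 2))) ≈ Mul(-358.57, I)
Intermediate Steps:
Function('d')(Y, p) = Pow(Add(Mul(12, Y), Mul(12, p), Mul(Pow(Add(4, p), -1), Add(-40, Y))), Rational(1, 2)) (Function('d')(Y, p) = Pow(Add(Mul(Add(Y, Mul(-8, 5)), Pow(Add(4, p), -1)), Mul(Add(p, Y), Add(23, -11))), Rational(1, 2)) = Pow(Add(Mul(Add(Y, -40), Pow(Add(4, p), -1)), Mul(Add(Y, p), 12)), Rational(1, 2)) = Pow(Add(Mul(Add(-40, Y), Pow(Add(4, p), -1)), Add(Mul(12, Y), Mul(12, p))), Rational(1, 2)) = Pow(Add(Mul(Pow(Add(4, p), -1), Add(-40, Y)), Add(Mul(12, Y), Mul(12, p))), Rational(1, 2)) = Pow(Add(Mul(12, Y), Mul(12, p), Mul(Pow(Add(4, p), -1), Add(-40, Y))), Rational(1, 2)))
Mul(8921, Pow(Function('d')(Add(-13, Mul(-1, 34)), Add(-76, Mul(-1, -69))), -1)) = Mul(8921, Pow(Pow(Mul(Pow(Add(4, Add(-76, Mul(-1, -69))), -1), Add(-40, Add(-13, Mul(-1, 34)), Mul(12, Add(4, Add(-76, Mul(-1, -69))), Add(Add(-13, Mul(-1, 34)), Add(-76, Mul(-1, -69)))))), Rational(1, 2)), -1)) = Mul(8921, Pow(Pow(Mul(Pow(Add(4, Add(-76, 69)), -1), Add(-40, Add(-13, -34), Mul(12, Add(4, Add(-76, 69)), Add(Add(-13, -34), Add(-76, 69))))), Rational(1, 2)), -1)) = Mul(8921, Pow(Pow(Mul(Pow(Add(4, -7), -1), Add(-40, -47, Mul(12, Add(4, -7), Add(-47, -7)))), Rational(1, 2)), -1)) = Mul(8921, Pow(Pow(Mul(Pow(-3, -1), Add(-40, -47, Mul(12, -3, -54))), Rational(1, 2)), -1)) = Mul(8921, Pow(Pow(Mul(Rational(-1, 3), Add(-40, -47, 1944)), Rational(1, 2)), -1)) = Mul(8921, Pow(Pow(Mul(Rational(-1, 3), 1857), Rational(1, 2)), -1)) = Mul(8921, Pow(Pow(-619, Rational(1, 2)), -1)) = Mul(8921, Pow(Mul(I, Pow(619, Rational(1, 2))), -1)) = Mul(8921, Mul(Rational(-1, 619), I, Pow(619, Rational(1, 2)))) = Mul(Rational(-8921, 619), I, Pow(619, Rational(1, 2)))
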